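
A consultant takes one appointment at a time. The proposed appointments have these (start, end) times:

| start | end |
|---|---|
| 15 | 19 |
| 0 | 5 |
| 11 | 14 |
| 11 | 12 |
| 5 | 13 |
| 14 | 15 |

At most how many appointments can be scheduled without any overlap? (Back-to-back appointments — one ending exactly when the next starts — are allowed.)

4

Sort by end time and greedily take each interval whose start is ≥ the last chosen end.
By end time: (0,5), (11,12), (5,13), (11,14), (14,15), (15,19).
Pick (0,5); next start ≥ 5 → (11,12); next start ≥ 12 → (14,15); next start ≥ 15 → (15,19).
Selected 4 appointments.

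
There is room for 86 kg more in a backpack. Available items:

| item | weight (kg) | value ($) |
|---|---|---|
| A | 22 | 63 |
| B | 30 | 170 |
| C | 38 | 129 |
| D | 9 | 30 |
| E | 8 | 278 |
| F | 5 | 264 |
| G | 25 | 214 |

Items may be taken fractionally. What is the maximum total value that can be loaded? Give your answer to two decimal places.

Order: F (264/5=52.80) > E (278/8=34.75) > G (214/25=8.56) > B (170/30=5.67) > C (129/38=3.39) > D (30/9=3.33) > A (63/22=2.86)
Fill: take F (5 @ 264) → take E (8 @ 278) → take G (25 @ 214) → take B (30 @ 170) → take 18/38 of C → 61.11; 86/86 used.
Total value = 987.11

987.11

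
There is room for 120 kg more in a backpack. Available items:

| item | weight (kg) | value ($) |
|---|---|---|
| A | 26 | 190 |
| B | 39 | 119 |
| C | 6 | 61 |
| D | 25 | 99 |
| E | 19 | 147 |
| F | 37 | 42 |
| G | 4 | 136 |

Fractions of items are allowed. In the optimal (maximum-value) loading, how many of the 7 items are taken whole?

Ratios (sorted): G 34.00, C 10.17, E 7.74, A 7.31, D 3.96, B 3.05, F 1.14
take G (4 @ 136); take C (6 @ 61); take E (19 @ 147); take A (26 @ 190); take D (25 @ 99); take B (39 @ 119); take 1/37 of F → 1.14. Capacity used 120/120.
6 item(s) taken whole; one partial (take 1/37 of F).

6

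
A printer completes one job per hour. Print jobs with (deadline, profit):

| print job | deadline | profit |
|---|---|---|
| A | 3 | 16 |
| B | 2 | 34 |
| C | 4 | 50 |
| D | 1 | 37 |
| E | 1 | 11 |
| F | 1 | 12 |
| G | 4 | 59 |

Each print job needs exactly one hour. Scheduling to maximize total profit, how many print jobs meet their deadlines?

4

Take jobs in profit order; each goes to the latest open slot no later than its deadline.
Profit order: G=59 C=50 D=37 B=34 A=16 F=12 E=11
Assign: G→slot 4, C→slot 3, D→slot 1, B→slot 2, A skipped, F skipped, E skipped.
Slots: [1:D] [2:B] [3:C] [4:G]
4 of 7 scheduled.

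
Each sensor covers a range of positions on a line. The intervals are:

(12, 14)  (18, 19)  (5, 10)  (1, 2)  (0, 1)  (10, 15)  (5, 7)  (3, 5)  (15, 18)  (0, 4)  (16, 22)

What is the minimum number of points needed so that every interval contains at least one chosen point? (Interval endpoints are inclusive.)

By right end: [0,1]  [1,2]  [0,4]  [3,5]  [5,7]  [5,10]  [12,14]  [10,15]  [15,18]  [18,19]  [16,22]
[0,1] uncovered → point at 1; [3,5] uncovered → point at 5; [12,14] uncovered → point at 14; [15,18] uncovered → point at 18.
Points: 1, 5, 14, 18 (4 total).

4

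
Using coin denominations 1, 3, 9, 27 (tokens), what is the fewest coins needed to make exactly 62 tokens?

6

Greedy: take as many of the largest coin as possible, then repeat with the remainder.
62 − 2×27→8 − 2×3→2 − 2×1→0
Total coins = 2 + 2 + 2 = 6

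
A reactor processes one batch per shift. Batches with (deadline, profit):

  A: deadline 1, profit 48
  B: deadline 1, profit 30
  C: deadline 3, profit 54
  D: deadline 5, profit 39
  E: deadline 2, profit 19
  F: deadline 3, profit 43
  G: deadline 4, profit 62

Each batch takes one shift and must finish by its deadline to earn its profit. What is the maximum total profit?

246

By profit: G(d4,62), C(d3,54), A(d1,48), F(d3,43), D(d5,39), B(d1,30), E(d2,19)
G→slot 4; C→slot 3; A→slot 1; F→slot 2; D→slot 5; B skipped; E skipped.
Profit = 48 + 43 + 54 + 62 + 39 = 246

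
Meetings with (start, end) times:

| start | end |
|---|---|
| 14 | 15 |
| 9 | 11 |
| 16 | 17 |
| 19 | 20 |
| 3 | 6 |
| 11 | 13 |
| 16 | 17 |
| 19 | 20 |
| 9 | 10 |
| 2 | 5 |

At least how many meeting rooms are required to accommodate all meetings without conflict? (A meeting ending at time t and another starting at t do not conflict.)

Events (time:±→running): 2:+→1 3:+→2 … peak 2.

2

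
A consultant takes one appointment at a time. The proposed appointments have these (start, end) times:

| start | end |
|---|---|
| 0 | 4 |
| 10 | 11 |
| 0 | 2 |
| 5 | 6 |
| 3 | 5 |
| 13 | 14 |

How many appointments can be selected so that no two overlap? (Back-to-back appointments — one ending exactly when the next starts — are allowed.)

Sorted by end: (0,2)  (0,4)  (3,5)  (5,6)  (10,11)  (13,14)
take (0,2); skip (0,4); take (3,5); take (5,6); take (10,11); take (13,14).
Selected 5 appointments.

5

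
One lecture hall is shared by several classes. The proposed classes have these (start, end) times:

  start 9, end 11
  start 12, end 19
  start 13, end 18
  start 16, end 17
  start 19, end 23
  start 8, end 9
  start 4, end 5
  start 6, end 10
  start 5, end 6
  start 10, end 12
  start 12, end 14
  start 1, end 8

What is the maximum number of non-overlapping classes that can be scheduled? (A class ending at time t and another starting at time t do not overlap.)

Sorted by end: (4,5)  (5,6)  (1,8)  (8,9)  (6,10)  (9,11)  (10,12)  (12,14)  (16,17)  (13,18)  (12,19)  (19,23)
take (4,5); take (5,6); take (8,9); take (9,11); skip (10,12); take (12,14); take (16,17); take (19,23).
Selected 7 classes.

7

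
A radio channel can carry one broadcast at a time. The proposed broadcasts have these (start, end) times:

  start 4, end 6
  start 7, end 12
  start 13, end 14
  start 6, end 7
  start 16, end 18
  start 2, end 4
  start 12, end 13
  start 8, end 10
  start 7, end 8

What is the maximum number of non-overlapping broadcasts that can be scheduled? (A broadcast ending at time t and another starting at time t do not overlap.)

Sorted by end: (2,4)  (4,6)  (6,7)  (7,8)  (8,10)  (7,12)  (12,13)  (13,14)  (16,18)
take (2,4); take (4,6); take (6,7); take (7,8); take (8,10); skip (7,12); take (12,13); take (13,14); take (16,18).
Selected 8 broadcasts.

8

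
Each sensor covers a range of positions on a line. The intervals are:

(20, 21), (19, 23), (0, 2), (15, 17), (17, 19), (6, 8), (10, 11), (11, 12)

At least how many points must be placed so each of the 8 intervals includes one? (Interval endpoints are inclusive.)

5

By right end: [0,2]  [6,8]  [10,11]  [11,12]  [15,17]  [17,19]  [20,21]  [19,23]
[0,2] uncovered → point at 2; [6,8] uncovered → point at 8; [10,11] uncovered → point at 11; [15,17] uncovered → point at 17; [20,21] uncovered → point at 21.
Points: 2, 8, 11, 17, 21 (5 total).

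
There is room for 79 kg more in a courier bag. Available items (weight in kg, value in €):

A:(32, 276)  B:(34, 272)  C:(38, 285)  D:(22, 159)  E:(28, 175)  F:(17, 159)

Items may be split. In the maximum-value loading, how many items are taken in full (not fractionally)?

Sort by value per unit weight and fill in that order.
Order: F (159/17=9.35) > A (276/32=8.62) > B (272/34=8.00) > C (285/38=7.50) > D (159/22=7.23) > E (175/28=6.25)
Fill: take F (17 @ 159) → take A (32 @ 276) → take 30/34 of B → 240.00; 79/79 used.
2 item(s) taken whole; one partial (take 30/34 of B).

2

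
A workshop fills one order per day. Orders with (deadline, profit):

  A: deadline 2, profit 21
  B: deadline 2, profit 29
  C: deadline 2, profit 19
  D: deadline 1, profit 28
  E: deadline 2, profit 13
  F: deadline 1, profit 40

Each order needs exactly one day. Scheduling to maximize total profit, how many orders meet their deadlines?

Profit order: F=40 B=29 D=28 A=21 C=19 E=13
Assign: F→slot 1, B→slot 2, D skipped, A skipped, C skipped, E skipped.
Slots: [1:F] [2:B]
2 of 6 scheduled.

2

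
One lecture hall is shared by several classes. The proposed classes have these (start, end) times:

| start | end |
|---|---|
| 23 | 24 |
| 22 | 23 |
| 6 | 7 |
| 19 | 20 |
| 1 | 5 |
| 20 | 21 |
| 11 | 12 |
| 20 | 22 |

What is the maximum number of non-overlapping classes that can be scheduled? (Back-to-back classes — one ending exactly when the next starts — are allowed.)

7

Sort by end time and greedily take each interval whose start is ≥ the last chosen end.
By end time: (1,5), (6,7), (11,12), (19,20), (20,21), (20,22), (22,23), (23,24).
Pick (1,5); next start ≥ 5 → (6,7); next start ≥ 7 → (11,12); next start ≥ 12 → (19,20); next start ≥ 20 → (20,21); next start ≥ 21 → (22,23); next start ≥ 23 → (23,24).
Selected 7 classes.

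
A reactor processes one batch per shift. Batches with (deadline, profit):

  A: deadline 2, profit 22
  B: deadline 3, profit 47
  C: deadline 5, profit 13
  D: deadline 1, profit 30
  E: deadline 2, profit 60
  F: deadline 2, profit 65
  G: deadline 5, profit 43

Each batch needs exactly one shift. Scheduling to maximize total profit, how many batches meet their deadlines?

5

Sort by profit descending; place each in the latest free slot ≤ its deadline.
By profit: F(d2,65), E(d2,60), B(d3,47), G(d5,43), D(d1,30), A(d2,22), C(d5,13)
F→slot 2; E→slot 1; B→slot 3; G→slot 5; D skipped; A skipped; C→slot 4.
5 of 7 scheduled.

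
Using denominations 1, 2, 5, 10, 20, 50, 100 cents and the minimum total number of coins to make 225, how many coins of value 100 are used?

2

Greedy: take as many of the largest coin as possible, then repeat with the remainder.
225 = 2×100 + 1×20 + 1×5
Count of 100: 2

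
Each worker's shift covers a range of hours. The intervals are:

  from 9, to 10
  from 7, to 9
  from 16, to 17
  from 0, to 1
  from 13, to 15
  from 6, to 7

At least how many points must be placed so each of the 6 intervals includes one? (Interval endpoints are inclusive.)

5

Process intervals by earliest right end; each time one isn't hit yet, stab at its right endpoint.
By right end: [0,1]  [6,7]  [7,9]  [9,10]  [13,15]  [16,17]
[0,1] uncovered → point at 1; [6,7] uncovered → point at 7; [9,10] uncovered → point at 10; [13,15] uncovered → point at 15; [16,17] uncovered → point at 17.
Points: 1, 7, 10, 15, 17 (5 total).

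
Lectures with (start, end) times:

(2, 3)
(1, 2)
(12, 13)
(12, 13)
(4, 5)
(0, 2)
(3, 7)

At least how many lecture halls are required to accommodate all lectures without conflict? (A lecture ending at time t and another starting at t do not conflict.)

2

Count concurrent intervals with a sweep; the peak is the room count.
starts: [0, 1, 2, 3, 4, 12, 12]
ends:   [2, 2, 3, 5, 7, 13, 13]
s0→1 s1→2  — peak 2.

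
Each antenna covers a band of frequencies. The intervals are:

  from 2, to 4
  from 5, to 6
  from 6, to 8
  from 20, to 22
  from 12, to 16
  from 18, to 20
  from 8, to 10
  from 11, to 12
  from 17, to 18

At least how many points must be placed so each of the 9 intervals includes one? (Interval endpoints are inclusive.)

6

Sorted: [2,4] [5,6] [6,8] [8,10] [11,12] [12,16] [17,18] [18,20] [20,22]
{[2,4]} hit by 4; {[5,6],[6,8]} hit by 6; {[8,10]} hit by 10; {[11,12],[12,16]} hit by 12; {[17,18],[18,20]} hit by 18; {[20,22]} hit by 22.
Points: 4, 6, 10, 12, 18, 22 (6 total).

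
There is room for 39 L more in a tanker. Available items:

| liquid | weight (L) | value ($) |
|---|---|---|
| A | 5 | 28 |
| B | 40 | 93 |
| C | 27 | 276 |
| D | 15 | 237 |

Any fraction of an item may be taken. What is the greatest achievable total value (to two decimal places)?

Greedy by value/weight ratio, highest first.
Order: D (237/15=15.80) > C (276/27=10.22) > A (28/5=5.60) > B (93/40=2.33)
Fill: take D (15 @ 237) → take 24/27 of C → 245.33; 39/39 used.
Total value = 482.33

482.33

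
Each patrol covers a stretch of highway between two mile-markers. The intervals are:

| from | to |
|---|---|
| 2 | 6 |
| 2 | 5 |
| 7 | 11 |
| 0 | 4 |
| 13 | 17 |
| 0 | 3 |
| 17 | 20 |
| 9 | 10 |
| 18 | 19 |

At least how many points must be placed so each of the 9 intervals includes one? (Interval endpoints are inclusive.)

By right end: [0,3]  [0,4]  [2,5]  [2,6]  [9,10]  [7,11]  [13,17]  [18,19]  [17,20]
[0,3] uncovered → point at 3; [9,10] uncovered → point at 10; [13,17] uncovered → point at 17; [18,19] uncovered → point at 19.
Points: 3, 10, 17, 19 (4 total).

4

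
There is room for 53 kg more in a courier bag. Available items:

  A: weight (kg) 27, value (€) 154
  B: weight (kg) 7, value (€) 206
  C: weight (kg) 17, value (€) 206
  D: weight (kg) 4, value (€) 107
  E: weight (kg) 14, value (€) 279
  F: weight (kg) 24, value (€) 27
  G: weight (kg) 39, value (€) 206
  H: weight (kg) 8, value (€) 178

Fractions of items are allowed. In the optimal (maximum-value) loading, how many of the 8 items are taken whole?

Ratios (sorted): B 29.43, D 26.75, H 22.25, E 19.93, C 12.12, A 5.70, G 5.28, F 1.12
take B (7 @ 206); take D (4 @ 107); take H (8 @ 178); take E (14 @ 279); take C (17 @ 206); take 3/27 of A → 17.11. Capacity used 53/53.
5 item(s) taken whole; one partial (take 3/27 of A).

5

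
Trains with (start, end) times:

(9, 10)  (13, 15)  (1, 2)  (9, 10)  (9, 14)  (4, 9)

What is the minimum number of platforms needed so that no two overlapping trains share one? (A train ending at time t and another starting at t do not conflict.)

Count concurrent intervals with a sweep; the peak is the room count.
starts: [1, 4, 9, 9, 9, 13]
ends:   [2, 9, 10, 10, 14, 15]
s1→1 e2→0 s4→1 e9→0 s9→1 s9→2 s9→3  — peak 3.

3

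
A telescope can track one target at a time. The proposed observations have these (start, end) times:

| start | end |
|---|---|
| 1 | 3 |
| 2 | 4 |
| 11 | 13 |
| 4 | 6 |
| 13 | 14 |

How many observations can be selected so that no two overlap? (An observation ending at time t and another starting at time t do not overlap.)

4

Order by finish time; keep every interval that doesn't clash with the previous kept one.
Sorted by end: (1,3)  (2,4)  (4,6)  (11,13)  (13,14)
take (1,3); take (4,6); take (11,13); take (13,14).
Selected 4 observations.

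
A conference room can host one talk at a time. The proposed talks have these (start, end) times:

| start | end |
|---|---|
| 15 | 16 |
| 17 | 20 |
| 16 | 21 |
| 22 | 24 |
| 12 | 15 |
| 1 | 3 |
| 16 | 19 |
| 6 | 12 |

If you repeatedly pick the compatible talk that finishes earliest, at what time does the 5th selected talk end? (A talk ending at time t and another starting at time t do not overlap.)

By end time: (1,3), (6,12), (12,15), (15,16), (16,19), (17,20), (16,21), (22,24).
Pick (1,3); next start ≥ 3 → (6,12); next start ≥ 12 → (12,15); next start ≥ 15 → (15,16); next start ≥ 16 → (16,19); next start ≥ 19 → (22,24).
Selected: (1,3) (6,12) (12,15) (15,16) (16,19) (22,24)

19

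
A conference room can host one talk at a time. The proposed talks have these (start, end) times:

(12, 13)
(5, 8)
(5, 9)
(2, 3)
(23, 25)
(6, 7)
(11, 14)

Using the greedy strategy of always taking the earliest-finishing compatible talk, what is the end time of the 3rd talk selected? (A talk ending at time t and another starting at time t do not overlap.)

13

By end time: (2,3), (6,7), (5,8), (5,9), (12,13), (11,14), (23,25).
Pick (2,3); next start ≥ 3 → (6,7); next start ≥ 7 → (12,13); next start ≥ 13 → (23,25).
Selected: (2,3) (6,7) (12,13) (23,25)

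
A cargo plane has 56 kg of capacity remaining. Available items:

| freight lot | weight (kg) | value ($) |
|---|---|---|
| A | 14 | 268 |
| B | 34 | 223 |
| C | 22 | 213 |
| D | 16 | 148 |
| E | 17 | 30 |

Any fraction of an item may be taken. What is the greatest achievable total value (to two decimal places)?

Ratios (sorted): A 19.14, C 9.68, D 9.25, B 6.56, E 1.76
take A (14 @ 268); take C (22 @ 213); take D (16 @ 148); take 4/34 of B → 26.24. Capacity used 56/56.
Total value = 655.24

655.24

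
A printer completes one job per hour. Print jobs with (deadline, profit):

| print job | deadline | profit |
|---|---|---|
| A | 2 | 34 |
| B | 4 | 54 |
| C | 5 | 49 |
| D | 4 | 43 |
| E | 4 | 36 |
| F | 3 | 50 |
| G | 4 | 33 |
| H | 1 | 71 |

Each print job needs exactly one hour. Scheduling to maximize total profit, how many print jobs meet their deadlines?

By profit: H(d1,71), B(d4,54), F(d3,50), C(d5,49), D(d4,43), E(d4,36), A(d2,34), G(d4,33)
H→slot 1; B→slot 4; F→slot 3; C→slot 5; D→slot 2; E skipped; A skipped; G skipped.
5 of 8 scheduled.

5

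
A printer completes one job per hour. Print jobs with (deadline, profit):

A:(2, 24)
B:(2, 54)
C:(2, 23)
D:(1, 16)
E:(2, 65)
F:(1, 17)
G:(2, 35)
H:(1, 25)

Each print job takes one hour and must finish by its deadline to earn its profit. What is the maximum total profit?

119

Take jobs in profit order; each goes to the latest open slot no later than its deadline.
By profit: E(d2,65), B(d2,54), G(d2,35), H(d1,25), A(d2,24), C(d2,23), F(d1,17), D(d1,16)
E→slot 2; B→slot 1; G skipped; H skipped; A skipped; C skipped; F skipped; D skipped.
Profit = 54 + 65 = 119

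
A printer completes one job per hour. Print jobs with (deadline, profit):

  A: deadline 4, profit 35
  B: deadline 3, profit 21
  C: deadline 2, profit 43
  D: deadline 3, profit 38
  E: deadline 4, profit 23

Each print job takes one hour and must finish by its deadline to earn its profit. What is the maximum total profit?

Profit order: C=43 D=38 A=35 E=23 B=21
Assign: C→slot 2, D→slot 3, A→slot 4, E→slot 1, B skipped.
Slots: [1:E] [2:C] [3:D] [4:A]
Profit = 23 + 43 + 38 + 35 = 139

139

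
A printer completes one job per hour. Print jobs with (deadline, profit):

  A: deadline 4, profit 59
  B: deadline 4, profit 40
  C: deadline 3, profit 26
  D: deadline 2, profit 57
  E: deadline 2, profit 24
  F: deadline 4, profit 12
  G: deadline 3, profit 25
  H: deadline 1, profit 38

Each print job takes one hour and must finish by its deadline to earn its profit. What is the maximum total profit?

194

Sort by profit descending; place each in the latest free slot ≤ its deadline.
By profit: A(d4,59), D(d2,57), B(d4,40), H(d1,38), C(d3,26), G(d3,25), E(d2,24), F(d4,12)
A→slot 4; D→slot 2; B→slot 3; H→slot 1; C skipped; G skipped; E skipped; F skipped.
Profit = 38 + 57 + 40 + 59 = 194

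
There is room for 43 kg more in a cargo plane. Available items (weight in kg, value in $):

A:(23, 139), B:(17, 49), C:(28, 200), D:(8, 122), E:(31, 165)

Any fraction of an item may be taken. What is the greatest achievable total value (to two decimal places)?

Order: D (122/8=15.25) > C (200/28=7.14) > A (139/23=6.04) > E (165/31=5.32) > B (49/17=2.88)
Fill: take D (8 @ 122) → take C (28 @ 200) → take 7/23 of A → 42.30; 43/43 used.
Total value = 364.30

364.30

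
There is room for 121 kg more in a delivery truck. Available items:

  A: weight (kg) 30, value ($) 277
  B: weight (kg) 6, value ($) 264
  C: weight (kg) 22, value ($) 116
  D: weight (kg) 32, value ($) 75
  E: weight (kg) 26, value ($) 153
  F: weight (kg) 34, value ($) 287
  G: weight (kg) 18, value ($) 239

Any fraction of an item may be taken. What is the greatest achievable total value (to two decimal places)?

1256.91

Order: B (264/6=44.00) > G (239/18=13.28) > A (277/30=9.23) > F (287/34=8.44) > E (153/26=5.88) > C (116/22=5.27) > D (75/32=2.34)
Fill: take B (6 @ 264) → take G (18 @ 239) → take A (30 @ 277) → take F (34 @ 287) → take E (26 @ 153) → take 7/22 of C → 36.91; 121/121 used.
Total value = 1256.91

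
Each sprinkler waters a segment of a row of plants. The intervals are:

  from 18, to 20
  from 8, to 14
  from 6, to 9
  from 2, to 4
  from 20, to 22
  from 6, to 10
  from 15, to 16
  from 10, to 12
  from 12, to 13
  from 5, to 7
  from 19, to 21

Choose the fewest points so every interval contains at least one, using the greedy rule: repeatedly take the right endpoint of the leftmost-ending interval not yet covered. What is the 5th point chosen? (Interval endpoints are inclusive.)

By right end: [2,4]  [5,7]  [6,9]  [6,10]  [10,12]  [12,13]  [8,14]  [15,16]  [18,20]  [19,21]  [20,22]
[2,4] uncovered → point at 4; [5,7] uncovered → point at 7; [10,12] uncovered → point at 12; [15,16] uncovered → point at 16; [18,20] uncovered → point at 20.
Points: 4, 7, 12, 16, 20 (5 total).

20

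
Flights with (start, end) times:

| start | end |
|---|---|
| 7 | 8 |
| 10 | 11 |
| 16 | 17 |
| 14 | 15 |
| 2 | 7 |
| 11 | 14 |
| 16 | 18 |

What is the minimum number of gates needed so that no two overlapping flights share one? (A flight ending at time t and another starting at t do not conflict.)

2

starts: [2, 7, 10, 11, 14, 16, 16]
ends:   [7, 8, 11, 14, 15, 17, 18]
s2→1 e7→0 s7→1 e8→0 s10→1 e11→0 s11→1 e14→0 s14→1 e15→0 s16→1 s16→2  — peak 2.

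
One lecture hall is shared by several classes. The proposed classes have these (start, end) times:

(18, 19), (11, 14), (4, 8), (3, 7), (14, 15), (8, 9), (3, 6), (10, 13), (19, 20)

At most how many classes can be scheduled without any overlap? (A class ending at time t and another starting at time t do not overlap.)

Sorted by end: (3,6)  (3,7)  (4,8)  (8,9)  (10,13)  (11,14)  (14,15)  (18,19)  (19,20)
take (3,6); skip (4,8); take (8,9); take (10,13); skip (11,14); take (14,15); take (18,19); take (19,20).
Selected 6 classes.

6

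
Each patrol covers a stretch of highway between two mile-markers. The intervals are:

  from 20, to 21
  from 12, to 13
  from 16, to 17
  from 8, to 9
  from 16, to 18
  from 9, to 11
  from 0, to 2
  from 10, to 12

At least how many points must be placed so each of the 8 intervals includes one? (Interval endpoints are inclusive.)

5

Sorted: [0,2] [8,9] [9,11] [10,12] [12,13] [16,17] [16,18] [20,21]
{[0,2]} hit by 2; {[8,9],[9,11]} hit by 9; {[10,12],[12,13]} hit by 12; {[16,17],[16,18]} hit by 17; {[20,21]} hit by 21.
Points: 2, 9, 12, 17, 21 (5 total).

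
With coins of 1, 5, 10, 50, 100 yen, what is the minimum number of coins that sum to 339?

11

Greedy: take as many of the largest coin as possible, then repeat with the remainder.
339 = 3×100 + 3×10 + 1×5 + 4×1
Total coins = 3 + 3 + 1 + 4 = 11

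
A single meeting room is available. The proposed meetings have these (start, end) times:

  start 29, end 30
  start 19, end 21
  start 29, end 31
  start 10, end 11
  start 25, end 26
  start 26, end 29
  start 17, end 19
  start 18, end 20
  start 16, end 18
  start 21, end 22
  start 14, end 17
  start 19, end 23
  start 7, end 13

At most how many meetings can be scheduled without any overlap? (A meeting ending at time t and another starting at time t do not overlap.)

8

Greedy by earliest finish: after sorting by end time, pick each interval compatible with the last pick.
By end time: (10,11), (7,13), (14,17), (16,18), (17,19), (18,20), (19,21), (21,22), (19,23), (25,26), (26,29), (29,30), (29,31).
Pick (10,11); next start ≥ 11 → (14,17); next start ≥ 17 → (17,19); next start ≥ 19 → (19,21); next start ≥ 21 → (21,22); next start ≥ 22 → (25,26); next start ≥ 26 → (26,29); next start ≥ 29 → (29,30).
Selected 8 meetings.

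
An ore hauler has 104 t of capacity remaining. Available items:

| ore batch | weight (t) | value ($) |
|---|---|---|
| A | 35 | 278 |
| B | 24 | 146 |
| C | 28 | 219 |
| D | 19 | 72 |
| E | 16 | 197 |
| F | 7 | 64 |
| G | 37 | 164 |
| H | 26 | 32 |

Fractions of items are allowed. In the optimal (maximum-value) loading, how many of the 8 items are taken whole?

4

Ratios (sorted): E 12.31, F 9.14, A 7.94, C 7.82, B 6.08, G 4.43, D 3.79, H 1.23
take E (16 @ 197); take F (7 @ 64); take A (35 @ 278); take C (28 @ 219); take 18/24 of B → 109.50. Capacity used 104/104.
4 item(s) taken whole; one partial (take 18/24 of B).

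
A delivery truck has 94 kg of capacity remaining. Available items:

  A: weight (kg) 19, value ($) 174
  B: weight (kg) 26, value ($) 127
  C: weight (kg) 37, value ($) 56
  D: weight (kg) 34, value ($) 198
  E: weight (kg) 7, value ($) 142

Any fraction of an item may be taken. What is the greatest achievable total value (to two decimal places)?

Greedy by value/weight ratio, highest first.
Ratios (sorted): E 20.29, A 9.16, D 5.82, B 4.88, C 1.51
take E (7 @ 142); take A (19 @ 174); take D (34 @ 198); take B (26 @ 127); take 8/37 of C → 12.11. Capacity used 94/94.
Total value = 653.11

653.11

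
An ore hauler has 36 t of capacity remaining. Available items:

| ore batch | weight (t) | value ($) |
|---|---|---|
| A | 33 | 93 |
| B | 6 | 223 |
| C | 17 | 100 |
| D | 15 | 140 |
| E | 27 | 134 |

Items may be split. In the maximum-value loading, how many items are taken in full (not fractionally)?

2

Sort by value per unit weight and fill in that order.
Order: B (223/6=37.17) > D (140/15=9.33) > C (100/17=5.88) > E (134/27=4.96) > A (93/33=2.82)
Fill: take B (6 @ 223) → take D (15 @ 140) → take 15/17 of C → 88.24; 36/36 used.
2 item(s) taken whole; one partial (take 15/17 of C).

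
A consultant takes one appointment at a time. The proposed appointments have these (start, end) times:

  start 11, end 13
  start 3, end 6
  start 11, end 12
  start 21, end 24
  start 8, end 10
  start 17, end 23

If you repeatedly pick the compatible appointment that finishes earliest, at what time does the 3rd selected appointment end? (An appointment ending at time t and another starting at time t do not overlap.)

12

Sorted by end: (3,6)  (8,10)  (11,12)  (11,13)  (17,23)  (21,24)
take (3,6); take (8,10); take (11,12); skip (11,13); take (17,23).
Selected: (3,6) (8,10) (11,12) (17,23)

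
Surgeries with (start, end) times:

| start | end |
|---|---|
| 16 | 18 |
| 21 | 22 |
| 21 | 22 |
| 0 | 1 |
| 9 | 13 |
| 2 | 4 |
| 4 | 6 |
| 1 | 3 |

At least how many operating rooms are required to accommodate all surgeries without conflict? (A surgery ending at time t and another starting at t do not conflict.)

Events (time:±→running): 0:+→1 1:-→0 1:+→1 2:+→2 … peak 2.

2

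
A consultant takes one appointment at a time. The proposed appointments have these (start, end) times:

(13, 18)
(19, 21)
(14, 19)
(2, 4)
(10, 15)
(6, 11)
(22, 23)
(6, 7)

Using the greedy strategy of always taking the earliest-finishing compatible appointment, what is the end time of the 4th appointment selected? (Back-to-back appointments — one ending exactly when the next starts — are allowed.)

Order by finish time; keep every interval that doesn't clash with the previous kept one.
By end time: (2,4), (6,7), (6,11), (10,15), (13,18), (14,19), (19,21), (22,23).
Pick (2,4); next start ≥ 4 → (6,7); next start ≥ 7 → (10,15); next start ≥ 15 → (19,21); next start ≥ 21 → (22,23).
Selected: (2,4) (6,7) (10,15) (19,21) (22,23)

21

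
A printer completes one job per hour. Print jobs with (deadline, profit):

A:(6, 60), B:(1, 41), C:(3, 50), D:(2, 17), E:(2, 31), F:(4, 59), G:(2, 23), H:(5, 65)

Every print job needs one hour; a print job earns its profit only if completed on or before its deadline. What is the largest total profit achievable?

Sort by profit descending; place each in the latest free slot ≤ its deadline.
Profit order: H=65 A=60 F=59 C=50 B=41 E=31 G=23 D=17
Assign: H→slot 5, A→slot 6, F→slot 4, C→slot 3, B→slot 1, E→slot 2, G skipped, D skipped.
Slots: [1:B] [2:E] [3:C] [4:F] [5:H] [6:A]
Profit = 41 + 31 + 50 + 59 + 65 + 60 = 306

306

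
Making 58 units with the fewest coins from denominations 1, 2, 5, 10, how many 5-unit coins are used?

1

58 = 5×10 + 1×5 + 1×2 + 1×1
Count of 5: 1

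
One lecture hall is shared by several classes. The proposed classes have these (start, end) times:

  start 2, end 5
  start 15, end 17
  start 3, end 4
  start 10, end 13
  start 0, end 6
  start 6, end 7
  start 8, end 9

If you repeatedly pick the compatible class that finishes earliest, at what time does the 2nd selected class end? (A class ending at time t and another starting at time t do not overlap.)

By end time: (3,4), (2,5), (0,6), (6,7), (8,9), (10,13), (15,17).
Pick (3,4); next start ≥ 4 → (6,7); next start ≥ 7 → (8,9); next start ≥ 9 → (10,13); next start ≥ 13 → (15,17).
Selected: (3,4) (6,7) (8,9) (10,13) (15,17)

7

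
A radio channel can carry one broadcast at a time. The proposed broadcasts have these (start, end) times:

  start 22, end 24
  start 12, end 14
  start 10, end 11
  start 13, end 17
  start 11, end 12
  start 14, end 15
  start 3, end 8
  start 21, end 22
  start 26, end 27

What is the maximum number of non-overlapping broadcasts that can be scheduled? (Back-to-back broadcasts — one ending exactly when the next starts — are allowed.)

Sorted by end: (3,8)  (10,11)  (11,12)  (12,14)  (14,15)  (13,17)  (21,22)  (22,24)  (26,27)
take (3,8); take (10,11); take (11,12); take (12,14); take (14,15); take (21,22); take (22,24); take (26,27).
Selected 8 broadcasts.

8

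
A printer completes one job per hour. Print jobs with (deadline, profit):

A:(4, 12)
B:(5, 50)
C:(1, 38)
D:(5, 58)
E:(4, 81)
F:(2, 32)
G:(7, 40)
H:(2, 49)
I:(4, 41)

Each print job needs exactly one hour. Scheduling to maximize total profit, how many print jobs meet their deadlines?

By profit: E(d4,81), D(d5,58), B(d5,50), H(d2,49), I(d4,41), G(d7,40), C(d1,38), F(d2,32), A(d4,12)
E→slot 4; D→slot 5; B→slot 3; H→slot 2; I→slot 1; G→slot 7; C skipped; F skipped; A skipped.
6 of 9 scheduled.

6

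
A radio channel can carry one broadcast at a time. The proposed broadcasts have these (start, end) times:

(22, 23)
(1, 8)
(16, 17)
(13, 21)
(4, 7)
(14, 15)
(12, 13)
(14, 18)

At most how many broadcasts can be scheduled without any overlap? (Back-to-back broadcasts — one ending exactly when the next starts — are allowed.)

5

Greedy by earliest finish: after sorting by end time, pick each interval compatible with the last pick.
By end time: (4,7), (1,8), (12,13), (14,15), (16,17), (14,18), (13,21), (22,23).
Pick (4,7); next start ≥ 7 → (12,13); next start ≥ 13 → (14,15); next start ≥ 15 → (16,17); next start ≥ 17 → (22,23).
Selected 5 broadcasts.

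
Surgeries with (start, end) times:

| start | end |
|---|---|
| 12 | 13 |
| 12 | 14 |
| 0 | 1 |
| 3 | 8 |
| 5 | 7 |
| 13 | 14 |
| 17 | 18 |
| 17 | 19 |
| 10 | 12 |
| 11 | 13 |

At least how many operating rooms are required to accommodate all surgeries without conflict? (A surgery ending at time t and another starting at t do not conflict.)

Count concurrent intervals with a sweep; the peak is the room count.
starts: [0, 3, 5, 10, 11, 12, 12, 13, 17, 17]
ends:   [1, 7, 8, 12, 13, 13, 14, 14, 18, 19]
s0→1 e1→0 s3→1 s5→2 e7→1 e8→0 s10→1 s11→2 e12→1 s12→2 s12→3  — peak 3.

3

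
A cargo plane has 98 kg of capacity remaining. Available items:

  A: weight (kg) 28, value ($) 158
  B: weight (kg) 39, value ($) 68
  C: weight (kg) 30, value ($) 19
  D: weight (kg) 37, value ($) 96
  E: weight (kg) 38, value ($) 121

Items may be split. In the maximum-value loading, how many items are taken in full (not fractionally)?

2

Greedy by value/weight ratio, highest first.
Order: A (158/28=5.64) > E (121/38=3.18) > D (96/37=2.59) > B (68/39=1.74) > C (19/30=0.63)
Fill: take A (28 @ 158) → take E (38 @ 121) → take 32/37 of D → 83.03; 98/98 used.
2 item(s) taken whole; one partial (take 32/37 of D).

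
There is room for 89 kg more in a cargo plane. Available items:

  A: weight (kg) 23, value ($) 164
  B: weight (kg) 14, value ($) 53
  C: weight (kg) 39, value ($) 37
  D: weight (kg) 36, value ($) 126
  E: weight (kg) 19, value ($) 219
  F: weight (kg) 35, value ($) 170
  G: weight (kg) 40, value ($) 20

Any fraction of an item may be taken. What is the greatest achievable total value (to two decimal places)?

Sort by value per unit weight and fill in that order.
Order: E (219/19=11.53) > A (164/23=7.13) > F (170/35=4.86) > B (53/14=3.79) > D (126/36=3.50) > C (37/39=0.95) > G (20/40=0.50)
Fill: take E (19 @ 219) → take A (23 @ 164) → take F (35 @ 170) → take 12/14 of B → 45.43; 89/89 used.
Total value = 598.43

598.43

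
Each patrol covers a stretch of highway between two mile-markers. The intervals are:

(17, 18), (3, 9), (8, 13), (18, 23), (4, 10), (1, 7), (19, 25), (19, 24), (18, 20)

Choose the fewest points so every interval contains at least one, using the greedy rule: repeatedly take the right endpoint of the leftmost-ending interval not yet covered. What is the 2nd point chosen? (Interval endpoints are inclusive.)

13

Process intervals by earliest right end; each time one isn't hit yet, stab at its right endpoint.
By right end: [1,7]  [3,9]  [4,10]  [8,13]  [17,18]  [18,20]  [18,23]  [19,24]  [19,25]
[1,7] uncovered → point at 7; [8,13] uncovered → point at 13; [17,18] uncovered → point at 18; [19,24] uncovered → point at 24.
Points: 7, 13, 18, 24 (4 total).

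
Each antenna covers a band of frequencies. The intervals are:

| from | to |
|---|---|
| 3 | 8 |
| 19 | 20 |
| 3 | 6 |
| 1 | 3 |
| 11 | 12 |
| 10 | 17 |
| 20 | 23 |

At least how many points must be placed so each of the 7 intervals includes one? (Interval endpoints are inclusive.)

Sort by right endpoint; whenever an interval is uncovered, place a point at its right end.
By right end: [1,3]  [3,6]  [3,8]  [11,12]  [10,17]  [19,20]  [20,23]
[1,3] uncovered → point at 3; [11,12] uncovered → point at 12; [19,20] uncovered → point at 20.
Points: 3, 12, 20 (3 total).

3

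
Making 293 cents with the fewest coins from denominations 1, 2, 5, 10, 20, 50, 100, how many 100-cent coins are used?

Use the largest denomination that fits, subtract, and repeat.
293 = 2×100 + 1×50 + 2×20 + 1×2 + 1×1
Count of 100: 2

2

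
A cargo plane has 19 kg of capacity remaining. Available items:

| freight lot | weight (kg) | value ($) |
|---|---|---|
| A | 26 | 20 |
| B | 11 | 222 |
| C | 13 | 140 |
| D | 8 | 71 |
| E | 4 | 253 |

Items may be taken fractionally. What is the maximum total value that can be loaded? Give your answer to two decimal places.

Order: E (253/4=63.25) > B (222/11=20.18) > C (140/13=10.77) > D (71/8=8.88) > A (20/26=0.77)
Fill: take E (4 @ 253) → take B (11 @ 222) → take 4/13 of C → 43.08; 19/19 used.
Total value = 518.08

518.08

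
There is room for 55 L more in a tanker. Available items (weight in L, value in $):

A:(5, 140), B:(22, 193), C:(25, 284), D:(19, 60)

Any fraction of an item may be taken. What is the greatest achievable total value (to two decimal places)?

Greedy by value/weight ratio, highest first.
Ratios (sorted): A 28.00, C 11.36, B 8.77, D 3.16
take A (5 @ 140); take C (25 @ 284); take B (22 @ 193); take 3/19 of D → 9.47. Capacity used 55/55.
Total value = 626.47

626.47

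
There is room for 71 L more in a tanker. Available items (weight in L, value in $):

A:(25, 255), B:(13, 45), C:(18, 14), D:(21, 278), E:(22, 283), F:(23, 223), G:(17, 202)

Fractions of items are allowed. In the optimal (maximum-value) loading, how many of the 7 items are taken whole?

3

Ratios (sorted): D 13.24, E 12.86, G 11.88, A 10.20, F 9.70, B 3.46, C 0.78
take D (21 @ 278); take E (22 @ 283); take G (17 @ 202); take 11/25 of A → 112.20. Capacity used 71/71.
3 item(s) taken whole; one partial (take 11/25 of A).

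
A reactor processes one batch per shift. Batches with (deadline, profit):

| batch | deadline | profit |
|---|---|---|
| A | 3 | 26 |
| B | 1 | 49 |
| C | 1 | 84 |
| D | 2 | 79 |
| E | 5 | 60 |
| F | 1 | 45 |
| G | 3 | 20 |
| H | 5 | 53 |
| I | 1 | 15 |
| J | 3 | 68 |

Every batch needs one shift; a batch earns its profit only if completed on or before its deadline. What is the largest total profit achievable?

Profit order: C=84 D=79 J=68 E=60 H=53 B=49 F=45 A=26 G=20 I=15
Assign: C→slot 1, D→slot 2, J→slot 3, E→slot 5, H→slot 4, B skipped, F skipped, A skipped, G skipped, I skipped.
Slots: [1:C] [2:D] [3:J] [4:H] [5:E]
Profit = 84 + 79 + 68 + 53 + 60 = 344

344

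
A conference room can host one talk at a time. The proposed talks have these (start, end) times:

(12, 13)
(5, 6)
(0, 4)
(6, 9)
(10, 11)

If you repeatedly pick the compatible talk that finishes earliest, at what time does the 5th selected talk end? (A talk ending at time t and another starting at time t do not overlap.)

Sort by end time and greedily take each interval whose start is ≥ the last chosen end.
Sorted by end: (0,4)  (5,6)  (6,9)  (10,11)  (12,13)
take (0,4); take (5,6); take (6,9); take (10,11); take (12,13).
Selected: (0,4) (5,6) (6,9) (10,11) (12,13)

13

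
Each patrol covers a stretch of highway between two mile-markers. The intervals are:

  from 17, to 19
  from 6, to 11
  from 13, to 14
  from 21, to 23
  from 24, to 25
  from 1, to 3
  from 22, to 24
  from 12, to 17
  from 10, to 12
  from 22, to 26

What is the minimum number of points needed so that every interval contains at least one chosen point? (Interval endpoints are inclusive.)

6

Sort by right endpoint; whenever an interval is uncovered, place a point at its right end.
Sorted: [1,3] [6,11] [10,12] [13,14] [12,17] [17,19] [21,23] [22,24] [24,25] [22,26]
{[1,3]} hit by 3; {[6,11],[10,12]} hit by 11; {[13,14],[12,17]} hit by 14; {[17,19]} hit by 19; {[21,23],[22,24]} hit by 23; {[24,25],[22,26]} hit by 25.
Points: 3, 11, 14, 19, 23, 25 (6 total).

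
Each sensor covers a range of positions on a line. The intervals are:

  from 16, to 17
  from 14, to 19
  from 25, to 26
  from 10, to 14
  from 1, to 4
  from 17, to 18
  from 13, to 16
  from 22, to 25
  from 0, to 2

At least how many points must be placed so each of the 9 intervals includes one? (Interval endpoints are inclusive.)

Sort by right endpoint; whenever an interval is uncovered, place a point at its right end.
Sorted: [0,2] [1,4] [10,14] [13,16] [16,17] [17,18] [14,19] [22,25] [25,26]
{[0,2],[1,4]} hit by 2; {[10,14],[13,16]} hit by 14; {[16,17],[17,18],[14,19]} hit by 17; {[22,25],[25,26]} hit by 25.
Points: 2, 14, 17, 25 (4 total).

4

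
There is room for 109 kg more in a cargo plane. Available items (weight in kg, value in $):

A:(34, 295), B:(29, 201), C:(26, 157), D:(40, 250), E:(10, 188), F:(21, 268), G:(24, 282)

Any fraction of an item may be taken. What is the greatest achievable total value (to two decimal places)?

Greedy by value/weight ratio, highest first.
Order: E (188/10=18.80) > F (268/21=12.76) > G (282/24=11.75) > A (295/34=8.68) > B (201/29=6.93) > D (250/40=6.25) > C (157/26=6.04)
Fill: take E (10 @ 188) → take F (21 @ 268) → take G (24 @ 282) → take A (34 @ 295) → take 20/29 of B → 138.62; 109/109 used.
Total value = 1171.62

1171.62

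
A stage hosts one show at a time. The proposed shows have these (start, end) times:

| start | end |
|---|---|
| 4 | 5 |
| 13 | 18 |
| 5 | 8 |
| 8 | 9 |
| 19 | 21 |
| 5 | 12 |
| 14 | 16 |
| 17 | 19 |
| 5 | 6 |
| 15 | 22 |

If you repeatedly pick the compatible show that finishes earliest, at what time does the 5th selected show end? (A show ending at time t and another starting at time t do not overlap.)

By end time: (4,5), (5,6), (5,8), (8,9), (5,12), (14,16), (13,18), (17,19), (19,21), (15,22).
Pick (4,5); next start ≥ 5 → (5,6); next start ≥ 6 → (8,9); next start ≥ 9 → (14,16); next start ≥ 16 → (17,19); next start ≥ 19 → (19,21).
Selected: (4,5) (5,6) (8,9) (14,16) (17,19) (19,21)

19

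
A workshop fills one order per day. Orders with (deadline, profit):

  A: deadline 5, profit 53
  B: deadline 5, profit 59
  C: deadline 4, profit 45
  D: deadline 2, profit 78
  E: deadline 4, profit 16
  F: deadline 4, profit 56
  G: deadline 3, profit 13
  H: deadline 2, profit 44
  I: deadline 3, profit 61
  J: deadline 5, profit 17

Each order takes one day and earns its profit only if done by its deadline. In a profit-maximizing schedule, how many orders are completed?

Take jobs in profit order; each goes to the latest open slot no later than its deadline.
By profit: D(d2,78), I(d3,61), B(d5,59), F(d4,56), A(d5,53), C(d4,45), H(d2,44), J(d5,17), E(d4,16), G(d3,13)
D→slot 2; I→slot 3; B→slot 5; F→slot 4; A→slot 1; C skipped; H skipped; J skipped; E skipped; G skipped.
5 of 10 scheduled.

5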